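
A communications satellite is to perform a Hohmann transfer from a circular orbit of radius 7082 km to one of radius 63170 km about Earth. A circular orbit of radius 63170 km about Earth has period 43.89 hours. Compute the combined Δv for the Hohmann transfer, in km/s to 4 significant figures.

Δv = 3.943 km/s

From Kepler's third law T² = 4π²r³/μ at r = 63170 km, T = 43.89 hours = 43.89 × 3600 s = 1.58004×10^5 s: μ = 4π²r³/T² = 3.98617×10^5 km³/s².
The Hohmann ellipse has a_t = (r₁ + r₂)/2 = 35126 km.
Circular speed at r₁: v₁ = √(μ/r₁) = √(3.98617×10^5/7082) = 7.5024 km/s.
Transfer-orbit speed at r₁ (vis-viva): v_p = √[μ(2/r₁ − 1/a_t)] = 10.061 km/s.
First burn Δv₁ = |v_p − v₁| = 2.559 km/s.
At r₂, v₂ = √(μ/r₂) = 2.512 km/s.
Transfer-orbit speed at r₂: v_a = √[μ(2/r₂ − 1/a_t)] = 1.128 km/s.
Second burn Δv₂ = |v₂ − v_a| = 1.384 km/s.
Δv = Δv₁ + Δv₂ = 2.559 + 1.384 = 3.943 km/s.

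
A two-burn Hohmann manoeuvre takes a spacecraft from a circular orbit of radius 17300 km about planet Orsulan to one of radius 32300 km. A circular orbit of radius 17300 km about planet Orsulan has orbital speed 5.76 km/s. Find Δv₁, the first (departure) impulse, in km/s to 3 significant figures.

From the circular-orbit relation v² = μ/r at r = 17300 km: μ = v²r = (5.76)² × 17300 = 5.73972×10^5 km³/s².
Transfer-ellipse semi-major axis a_t = (r₁ + r₂)/2 = (17300 + 32300)/2 = 24800 km.
On the circular orbit at r = 17300 km, v_c = √(μ/r) = 5.7600 km/s.
Vis-viva on the transfer ellipse at r = 17300 km gives v_t = √[μ(2/r − 1/a_t)] = 6.5735 km/s.
Δv₁ = |v_t − v_c| = |6.5735 − 5.7600| = 0.8135 km/s.

Δv₁ = 0.814 km/s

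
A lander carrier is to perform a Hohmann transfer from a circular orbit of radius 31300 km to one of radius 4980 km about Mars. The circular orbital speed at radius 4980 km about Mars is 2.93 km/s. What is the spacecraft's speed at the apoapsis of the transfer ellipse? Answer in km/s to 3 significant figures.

v = 0.612 km/s

From the circular-orbit relation v² = μ/r at r = 4980 km: μ = v²r = (2.93)² × 4980 = 42752.8 km³/s².
The Hohmann ellipse has a_t = (r₁ + r₂)/2 = 18140 km.
At apoapsis, r = 31300 km.
Vis-viva: v = √[μ(2/r − 1/a_t)] = √[42752.8 × (2/31300 − 1/18140)] = 0.6124 km/s.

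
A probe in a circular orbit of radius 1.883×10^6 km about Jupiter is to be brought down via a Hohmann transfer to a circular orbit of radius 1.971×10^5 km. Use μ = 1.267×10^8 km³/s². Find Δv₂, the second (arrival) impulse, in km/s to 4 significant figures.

Δv₂ = 8.761 km/s

The Hohmann ellipse has a_t = (r₁ + r₂)/2 = 1.04005×10^6 km.
Circular speed at r = 1.971×10^5 km: v_c = √(μ/r) = 25.354 km/s.
Vis-viva on the transfer ellipse at r = 1.971×10^5 km gives v_t = √[μ(2/r − 1/a_t)] = 34.115 km/s.
Δv₂ = |v_t − v_c| = |34.115 − 25.354| = 8.761 km/s.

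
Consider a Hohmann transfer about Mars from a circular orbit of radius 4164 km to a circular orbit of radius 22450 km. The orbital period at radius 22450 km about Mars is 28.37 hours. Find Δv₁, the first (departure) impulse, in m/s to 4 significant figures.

From Kepler's third law T² = 4π²r³/μ at r = 22450 km, T = 28.37 hours = 28.37 × 3600 s = 1.02132×10^5 s: μ = 4π²r³/T² = 42823.8 km³/s².
Semi-major axis of the transfer orbit: a_t = (4164 + 22450)/2 = 13307 km.
Circular speed at r = 4164 km: v_c = √(μ/r) = 3.2069 km/s.
Vis-viva on the transfer ellipse at r = 4164 km gives v_t = √[μ(2/r − 1/a_t)] = 4.1654 km/s.
Δv₁ = |v_t − v_c| = |4.1654 − 3.2069| = 0.9585 km/s.

Δv₁ = 958.5 m/s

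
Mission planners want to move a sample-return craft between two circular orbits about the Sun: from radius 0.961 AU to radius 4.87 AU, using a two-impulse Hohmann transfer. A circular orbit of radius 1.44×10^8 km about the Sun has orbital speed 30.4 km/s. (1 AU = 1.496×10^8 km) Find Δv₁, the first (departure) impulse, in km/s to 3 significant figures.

Δv₁ = 8.90 km/s

From the circular-orbit relation v² = μ/r at r = 1.44×10^8 km: μ = v²r = (30.4)² × 1.44×10^8 = 1.33079×10^11 km³/s².
In km: r₁ = 0.961 × 1.496×10^8 = 1.437656×10^8 km; r₂ = 4.87 × 1.496×10^8 = 7.28552×10^8 km.
The Hohmann ellipse has a_t = (r₁ + r₂)/2 = 4.361588×10^8 km.
On the circular orbit at r = 1.437656×10^8 km, v_c = √(μ/r) = 30.425 km/s.
Transfer-orbit speed at the same r (vis-viva, a = a_t): v_t = √[μ(2/r − 1/a_t)] = 39.322 km/s.
Δv₁ = |v_t − v_c| = |39.322 − 30.425| = 8.897 km/s.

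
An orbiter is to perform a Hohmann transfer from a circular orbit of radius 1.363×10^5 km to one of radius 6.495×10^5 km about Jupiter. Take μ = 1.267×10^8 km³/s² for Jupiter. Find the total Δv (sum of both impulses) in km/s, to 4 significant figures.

Δv = 14.45 km/s

The Hohmann ellipse has a_t = (r₁ + r₂)/2 = 3.929×10^5 km.
At r₁ the circular-orbit speed is v₁ = √(μ/r₁) = 30.489 km/s.
Transfer-orbit speed at r₁ (vis-viva equation): v_p = √[μ(2/r₁ − 1/a_t)] = 39.200 km/s.
First burn Δv₁ = |v_p − v₁| = 8.711 km/s.
Circular speed at r₂: v₂ = √(μ/r₂) = 13.967 km/s.
Transfer-orbit speed at r₂: v_a = √[μ(2/r₂ − 1/a_t)] = 8.2263 km/s.
Second burn Δv₂ = |v₂ − v_a| = 5.741 km/s.
Δv = Δv₁ + Δv₂ = 8.711 + 5.741 = 14.45 km/s.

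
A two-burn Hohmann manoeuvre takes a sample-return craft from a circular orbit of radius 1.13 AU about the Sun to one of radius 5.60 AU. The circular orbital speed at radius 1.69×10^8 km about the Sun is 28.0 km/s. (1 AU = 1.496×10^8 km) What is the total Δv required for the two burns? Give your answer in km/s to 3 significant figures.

From the circular-orbit relation v² = μ/r at r = 1.69×10^8 km: μ = v²r = (28.0)² × 1.69×10^8 = 1.32496×10^11 km³/s².
In km: r₁ = 1.13 × 1.496×10^8 = 1.69048×10^8 km; r₂ = 5.60 × 1.496×10^8 = 8.3776×10^8 km.
Transfer-ellipse semi-major axis a_t = (r₁ + r₂)/2 = (1.69048×10^8 + 8.3776×10^8)/2 = 5.03404×10^8 km.
Circular speed at r₁: v₁ = √(μ/r₁) = √(1.32496×10^11/1.69048×10^8) = 28.00 km/s.
Transfer-orbit speed at r₁ (vis-viva): v_p = √[μ(2/r₁ − 1/a_t)] = 36.12 km/s.
First burn Δv₁ = |v_p − v₁| = 8.120 km/s.
At r₂, v₂ = √(μ/r₂) = 12.576 km/s.
Transfer-orbit speed at r₂: v_a = √[μ(2/r₂ − 1/a_t)] = 7.2877 km/s.
Second burn Δv₂ = |v₂ − v_a| = 5.288 km/s.
Total Δv = Δv₁ + Δv₂ = 13.41 km/s.

Δv = 13.4 km/s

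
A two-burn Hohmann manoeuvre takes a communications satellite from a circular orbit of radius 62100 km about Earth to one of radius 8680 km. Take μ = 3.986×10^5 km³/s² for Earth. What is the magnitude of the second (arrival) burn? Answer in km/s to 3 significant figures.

Transfer-ellipse semi-major axis a_t = (r₁ + r₂)/2 = (62100 + 8680)/2 = 35390 km.
On the circular orbit at r = 8680 km, v_c = √(μ/r) = 6.777 km/s.
Transfer-orbit speed at the same r (vis-viva, a = a_t): v_t = √[μ(2/r − 1/a_t)] = 8.977 km/s.
Δv₂ = |v_t − v_c| = |8.977 − 6.777| = 2.200 km/s.

Δv₂ = 2.20 km/s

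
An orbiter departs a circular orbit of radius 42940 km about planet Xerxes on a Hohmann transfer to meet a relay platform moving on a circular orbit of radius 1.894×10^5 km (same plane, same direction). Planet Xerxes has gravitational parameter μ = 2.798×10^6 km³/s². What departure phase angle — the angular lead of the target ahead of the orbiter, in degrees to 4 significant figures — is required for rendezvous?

φ = 93.53°

Semi-major axis of the transfer orbit: a_t = (42940 + 1.894×10^5)/2 = 1.1617×10^5 km.
Transfer time t = π√(a_t³/μ) = 74365 s.
The target's mean motion on its circular orbit is ω₂ = √(μ/r₂³) = 2.0293×10^-5 rad/s.
Angle swept by the target during transfer: ω₂·t = 1.5091 rad = 86.47°.
The orbiter traverses 180° on the transfer ellipse, so the target must lead by 180° − 86.47° = 93.53°.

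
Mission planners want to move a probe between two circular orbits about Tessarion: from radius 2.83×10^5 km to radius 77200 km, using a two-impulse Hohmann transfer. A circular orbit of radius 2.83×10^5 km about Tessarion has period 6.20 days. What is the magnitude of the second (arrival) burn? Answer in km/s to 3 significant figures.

Δv₂ = 1.61 km/s

From Kepler's third law T² = 4π²r³/μ at r = 2.83×10^5 km, T = 6.20 days = 6.20 × 86400 s = 5.3568×10^5 s: μ = 4π²r³/T² = 3.11823×10^6 km³/s².
Transfer-ellipse semi-major axis a_t = (r₁ + r₂)/2 = (2.830×10^5 + 77200)/2 = 1.801×10^5 km.
On the circular orbit at r = 77200 km, v_c = √(μ/r) = 6.3554 km/s.
Vis-viva on the transfer ellipse at r = 77200 km gives v_t = √[μ(2/r − 1/a_t)] = 7.9668 km/s.
Δv₂ = |v_t − v_c| = |7.9668 − 6.3554| = 1.611 km/s.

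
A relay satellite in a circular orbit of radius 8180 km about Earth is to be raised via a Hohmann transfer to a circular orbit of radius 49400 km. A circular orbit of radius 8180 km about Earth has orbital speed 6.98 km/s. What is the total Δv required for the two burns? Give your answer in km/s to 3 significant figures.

Δv = 3.49 km/s

From the circular-orbit relation v² = μ/r at r = 8180 km: μ = v²r = (6.98)² × 8180 = 3.98533×10^5 km³/s².
The Hohmann ellipse has a_t = (r₁ + r₂)/2 = 28790 km.
At r₁ the circular-orbit speed is v₁ = √(μ/r₁) = 6.9800 km/s.
Transfer-orbit speed at r₁ (v² = μ(2/r − 1/a)): v_p = √[μ(2/r₁ − 1/a_t)] = 9.1432 km/s.
First burn Δv₁ = |v_p − v₁| = 2.16320 km/s.
At r₂, v₂ = √(μ/r₂) = 2.840329 km/s.
Transfer-orbit speed at r₂: v_a = √[μ(2/r₂ − 1/a_t)] = 1.513995 km/s.
Second burn Δv₂ = |v₂ − v_a| = 1.32633 km/s.
Total Δv = Δv₁ + Δv₂ = 3.490 km/s.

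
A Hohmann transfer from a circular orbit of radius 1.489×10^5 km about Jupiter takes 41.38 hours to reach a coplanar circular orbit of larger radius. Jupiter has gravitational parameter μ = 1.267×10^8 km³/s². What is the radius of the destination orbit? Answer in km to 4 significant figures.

Transfer time t = 41.38 hours = 1.48968×10^5 s, and t = π√(a_t³/μ).
So a_t = (μ t²/π²)^(1/3) = (1.267×10^8 × (1.48968×10^5)² / π²)^(1/3) = 6.5799×10^5 km.
Since a_t = (r₁ + r₂)/2, r₂ = 2a_t − r₁ = 2×6.5799×10^5 − 1.489×10^5 = 1.16708×10^6 km.

r₂ = 1.167×10^6 km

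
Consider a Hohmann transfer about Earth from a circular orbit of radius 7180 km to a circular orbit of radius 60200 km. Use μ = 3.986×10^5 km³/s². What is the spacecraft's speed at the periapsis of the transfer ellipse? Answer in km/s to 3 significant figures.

v = 9.96 km/s

The Hohmann ellipse has a_t = (r₁ + r₂)/2 = 33690 km.
The periapsis of the transfer ellipse is at r = 7180 km.
From the vis-viva equation, v = √[μ(2/r − 1/a_t)] = 9.960 km/s.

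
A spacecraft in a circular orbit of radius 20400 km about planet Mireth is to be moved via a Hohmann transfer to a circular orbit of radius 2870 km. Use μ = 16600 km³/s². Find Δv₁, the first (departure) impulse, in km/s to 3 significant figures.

Δv₁ = 0.454 km/s

Semi-major axis of the transfer orbit: a_t = (20400 + 2870)/2 = 11635 km.
On the circular orbit at r = 20400 km, v_c = √(μ/r) = 0.902067 km/s.
Transfer-orbit speed at the same r (vis-viva, a = a_t): v_t = √[μ(2/r − 1/a_t)] = 0.448019 km/s.
Δv₁ = |v_t − v_c| = |0.448019 − 0.902067| = 0.4540 km/s.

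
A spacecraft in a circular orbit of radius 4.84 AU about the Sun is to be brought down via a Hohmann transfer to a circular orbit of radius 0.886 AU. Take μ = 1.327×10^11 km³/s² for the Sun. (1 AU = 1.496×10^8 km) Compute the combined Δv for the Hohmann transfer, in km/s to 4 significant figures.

Δv = 15.51 km/s

In km: r₁ = 4.84 × 1.496×10^8 = 7.24064×10^8 km; r₂ = 0.886 × 1.496×10^8 = 1.325456×10^8 km.
The Hohmann ellipse has a_t = (r₁ + r₂)/2 = 4.283048×10^8 km.
At r₁ the circular-orbit speed is v₁ = √(μ/r₁) = 13.538 km/s.
On the transfer ellipse at r₁, vis-viva equation gives v_a = √[μ(2/r₁ − 1/a_t)] = 7.5310 km/s.
First burn Δv₁ = |v_a − v₁| = 6.007 km/s.
At r₂, v₂ = √(μ/r₂) = 31.641 km/s.
Transfer-orbit speed at r₂: v_p = √[μ(2/r₂ − 1/a_t)] = 41.140 km/s.
Second burn Δv₂ = |v₂ − v_p| = 9.499 km/s.
Total Δv = Δv₁ + Δv₂ = 15.51 km/s.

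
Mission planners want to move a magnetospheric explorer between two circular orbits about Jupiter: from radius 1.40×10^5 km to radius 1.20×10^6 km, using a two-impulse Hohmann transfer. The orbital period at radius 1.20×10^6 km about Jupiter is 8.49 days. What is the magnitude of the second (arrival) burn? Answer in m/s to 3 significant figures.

Δv₂ = 5580 m/s

From Kepler's third law T² = 4π²r³/μ at r = 1.20×10^6 km, T = 8.49 days = 8.49 × 86400 s = 7.33536×10^5 s: μ = 4π²r³/T² = 1.26783×10^8 km³/s².
Transfer-ellipse semi-major axis a_t = (r₁ + r₂)/2 = (1.400×10^5 + 1.200×10^6)/2 = 6.700×10^5 km.
On the circular orbit at r = 1.200×10^6 km, v_c = √(μ/r) = 10.279 km/s.
Transfer-orbit speed at the same r (vis-viva, a = a_t): v_t = √[μ(2/r − 1/a_t)] = 4.6986 km/s.
Δv₂ = |v_t − v_c| = |4.6986 − 10.279| = 5.580 km/s.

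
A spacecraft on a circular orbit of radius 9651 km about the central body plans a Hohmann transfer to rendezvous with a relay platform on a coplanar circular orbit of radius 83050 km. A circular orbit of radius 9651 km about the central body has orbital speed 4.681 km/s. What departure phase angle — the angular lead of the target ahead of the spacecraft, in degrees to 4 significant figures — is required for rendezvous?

φ = 105.0°

From the circular-orbit relation v² = μ/r at r = 9651 km: μ = v²r = (4.681)² × 9651 = 2.11470×10^5 km³/s².
The Hohmann ellipse has a_t = (r₁ + r₂)/2 = 46350.5 km.
Transfer time t = π√(a_t³/μ) = 68172.1 s.
The target's mean motion on its circular orbit is ω₂ = √(μ/r₂³) = 1.92139×10^-5 rad/s.
Angle swept by the target during transfer: ω₂·t = 1.30985 rad = 75.049°.
Arrival is 180° from departure on the ellipse, so φ = 180° − 75.049° = 105.0°.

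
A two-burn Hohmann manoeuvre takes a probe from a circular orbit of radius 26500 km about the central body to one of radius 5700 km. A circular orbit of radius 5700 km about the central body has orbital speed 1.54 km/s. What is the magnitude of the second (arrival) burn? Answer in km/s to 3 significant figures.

Δv₂ = 0.436 km/s

From the circular-orbit relation v² = μ/r at r = 5700 km: μ = v²r = (1.54)² × 5700 = 13518.1 km³/s².
The Hohmann ellipse has a_t = (r₁ + r₂)/2 = 16100 km.
Circular speed at r = 5700 km: v_c = √(μ/r) = 1.5400 km/s.
Transfer-orbit speed at the same r (vis-viva, a = a_t): v_t = √[μ(2/r − 1/a_t)] = 1.9757 km/s.
Δv₂ = |v_t − v_c| = |1.9757 − 1.5400| = 0.4357 km/s.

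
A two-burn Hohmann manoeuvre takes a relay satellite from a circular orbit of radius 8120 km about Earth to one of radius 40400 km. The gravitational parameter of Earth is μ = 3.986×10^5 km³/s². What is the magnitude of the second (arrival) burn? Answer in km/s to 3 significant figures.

Δv₂ = 1.32 km/s

Transfer-ellipse semi-major axis a_t = (r₁ + r₂)/2 = (8120 + 40400)/2 = 24260 km.
Circular speed at r = 40400 km: v_c = √(μ/r) = 3.141 km/s.
Transfer-orbit speed at the same r (vis-viva, a = a_t): v_t = √[μ(2/r − 1/a_t)] = 1.817 km/s.
Δv₂ = |v_t − v_c| = |1.817 − 3.141| = 1.324 km/s.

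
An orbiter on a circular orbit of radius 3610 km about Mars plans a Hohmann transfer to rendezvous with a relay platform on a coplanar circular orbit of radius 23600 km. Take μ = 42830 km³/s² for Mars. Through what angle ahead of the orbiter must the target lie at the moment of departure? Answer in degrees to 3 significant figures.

φ = 101°

The Hohmann ellipse has a_t = (r₁ + r₂)/2 = 13605 km.
The half-period of the transfer ellipse is t = π√(a_t³/μ) = 24090 s.
Target angular speed ω₂ = √(μ/r₂³) = 5.708×10^-5 rad/s.
Angle swept by the target during transfer: ω₂·t = 1.3751 rad = 78.79°.
The orbiter traverses 180° on the transfer ellipse, so the target must lead by 180° − 78.79° = 101°.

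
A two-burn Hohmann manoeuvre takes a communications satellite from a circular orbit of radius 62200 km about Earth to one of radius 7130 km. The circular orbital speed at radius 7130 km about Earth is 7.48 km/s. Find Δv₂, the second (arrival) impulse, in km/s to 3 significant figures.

Δv₂ = 2.54 km/s

From the circular-orbit relation v² = μ/r at r = 7130 km: μ = v²r = (7.48)² × 7130 = 3.98926×10^5 km³/s².
Semi-major axis of the transfer orbit: a_t = (62200 + 7130)/2 = 34665 km.
On the circular orbit at r = 7130 km, v_c = √(μ/r) = 7.480 km/s.
Vis-viva on the transfer ellipse at r = 7130 km gives v_t = √[μ(2/r − 1/a_t)] = 10.02 km/s.
Δv₂ = |v_t − v_c| = |10.02 − 7.480| = 2.540 km/s.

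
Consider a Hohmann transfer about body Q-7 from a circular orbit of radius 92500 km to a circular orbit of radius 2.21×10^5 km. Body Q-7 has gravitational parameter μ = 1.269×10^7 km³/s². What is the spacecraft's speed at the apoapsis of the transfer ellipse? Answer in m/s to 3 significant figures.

v = 5820 m/s

The Hohmann ellipse has a_t = (r₁ + r₂)/2 = 1.5675×10^5 km.
The apoapsis of the transfer ellipse is at r = 2.210×10^5 km.
From the vis-viva equation, v = √[μ(2/r − 1/a_t)] = 5.821 km/s.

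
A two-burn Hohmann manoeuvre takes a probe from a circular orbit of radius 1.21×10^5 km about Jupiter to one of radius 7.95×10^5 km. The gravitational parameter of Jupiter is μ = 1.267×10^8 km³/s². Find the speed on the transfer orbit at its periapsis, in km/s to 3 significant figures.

The Hohmann ellipse has a_t = (r₁ + r₂)/2 = 4.580×10^5 km.
The periapsis of the transfer ellipse is at r = 1.210×10^5 km.
From the vis-viva equation, v = √[μ(2/r − 1/a_t)] = 42.63 km/s.

v = 42.6 km/s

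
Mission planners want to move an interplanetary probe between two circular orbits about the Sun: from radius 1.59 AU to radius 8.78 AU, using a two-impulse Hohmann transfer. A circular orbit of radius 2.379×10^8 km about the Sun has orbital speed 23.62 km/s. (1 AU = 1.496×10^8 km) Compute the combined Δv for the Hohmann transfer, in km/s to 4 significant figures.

From the circular-orbit relation v² = μ/r at r = 2.379×10^8 km: μ = v²r = (23.62)² × 2.379×10^8 = 1.32725×10^11 km³/s².
In km: r₁ = 1.59 × 1.496×10^8 = 2.37864×10^8 km; r₂ = 8.78 × 1.496×10^8 = 1.313488×10^9 km.
Semi-major axis of the transfer orbit: a_t = (2.37864×10^8 + 1.313488×10^9)/2 = 7.75676×10^8 km.
Circular speed at r₁: v₁ = √(μ/r₁) = √(1.32725×10^11/2.37864×10^8) = 23.622 km/s.
Transfer-orbit speed at r₁ (v² = μ(2/r − 1/a)): v_p = √[μ(2/r₁ − 1/a_t)] = 30.739 km/s.
First burn Δv₁ = |v_p − v₁| = 7.117 km/s.
Circular speed at r₂: v₂ = √(μ/r₂) = 10.0523 km/s.
Transfer-orbit speed at r₂: v_a = √[μ(2/r₂ − 1/a_t)] = 5.56658 km/s.
Second burn Δv₂ = |v₂ − v_a| = 4.486 km/s.
Δv = Δv₁ + Δv₂ = 7.117 + 4.486 = 11.60 km/s.

Δv = 11.60 km/s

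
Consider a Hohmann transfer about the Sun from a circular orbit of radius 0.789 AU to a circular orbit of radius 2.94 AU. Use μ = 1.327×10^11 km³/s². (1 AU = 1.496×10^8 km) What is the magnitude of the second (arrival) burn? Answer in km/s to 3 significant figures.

In km: r₁ = 0.789 × 1.496×10^8 = 1.180344×10^8 km; r₂ = 2.94 × 1.496×10^8 = 4.39824×10^8 km.
Transfer-ellipse semi-major axis a_t = (r₁ + r₂)/2 = (1.180344×10^8 + 4.39824×10^8)/2 = 2.789292×10^8 km.
On the circular orbit at r = 4.39824×10^8 km, v_c = √(μ/r) = 17.370 km/s.
Transfer-orbit speed at the same r (vis-viva, a = a_t): v_t = √[μ(2/r − 1/a_t)] = 11.299 km/s.
Δv₂ = |v_t − v_c| = |11.299 − 17.370| = 6.071 km/s.

Δv₂ = 6.07 km/s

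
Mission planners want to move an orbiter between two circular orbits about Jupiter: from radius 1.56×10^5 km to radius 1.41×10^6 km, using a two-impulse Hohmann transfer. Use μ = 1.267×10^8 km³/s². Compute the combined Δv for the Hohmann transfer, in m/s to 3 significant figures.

Transfer-ellipse semi-major axis a_t = (r₁ + r₂)/2 = (1.560×10^5 + 1.410×10^6)/2 = 7.830×10^5 km.
Circular speed at r₁: v₁ = √(μ/r₁) = √(1.267×10^8/1.560×10^5) = 28.499 km/s.
Transfer-orbit speed at r₁ (vis-viva): v_p = √[μ(2/r₁ − 1/a_t)] = 38.243 km/s.
First burn Δv₁ = |v_p − v₁| = 9.744 km/s.
Circular speed at r₂: v₂ = √(μ/r₂) = 9.479 km/s.
Transfer-orbit speed at r₂: v_a = √[μ(2/r₂ − 1/a_t)] = 4.231 km/s.
Second burn Δv₂ = |v₂ − v_a| = 5.248 km/s.
Δv = Δv₁ + Δv₂ = 9.744 + 5.248 = 14.99 km/s.

Δv = 15000 m/s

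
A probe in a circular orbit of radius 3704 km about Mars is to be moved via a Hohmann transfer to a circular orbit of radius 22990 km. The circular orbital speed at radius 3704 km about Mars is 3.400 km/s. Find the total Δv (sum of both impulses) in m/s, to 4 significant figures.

Δv = 1708 m/s

From the circular-orbit relation v² = μ/r at r = 3704 km: μ = v²r = (3.400)² × 3704 = 42818.2 km³/s².
The Hohmann ellipse has a_t = (r₁ + r₂)/2 = 13347 km.
At r₁ the circular-orbit speed is v₁ = √(μ/r₁) = 3.400 km/s.
Transfer-orbit speed at r₁ (vis-viva): v_p = √[μ(2/r₁ − 1/a_t)] = 4.462 km/s.
First burn Δv₁ = |v_p − v₁| = 1.062 km/s.
Circular speed at r₂: v₂ = √(μ/r₂) = 1.3647 km/s.
Transfer-orbit speed at r₂: v_a = √[μ(2/r₂ − 1/a_t)] = 0.71893 km/s.
Second burn Δv₂ = |v₂ − v_a| = 0.6458 km/s.
Total Δv = Δv₁ + Δv₂ = 1.708 km/s.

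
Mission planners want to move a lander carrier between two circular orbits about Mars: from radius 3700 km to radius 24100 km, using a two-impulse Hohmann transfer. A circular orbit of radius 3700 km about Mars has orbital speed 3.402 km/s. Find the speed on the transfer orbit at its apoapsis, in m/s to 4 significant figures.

v = 687.7 m/s

From the circular-orbit relation v² = μ/r at r = 3700 km: μ = v²r = (3.402)² × 3700 = 42822.3 km³/s².
The Hohmann ellipse has a_t = (r₁ + r₂)/2 = 13900 km.
At apoapsis, r = 24100 km.
Vis-viva: v = √[μ(2/r − 1/a_t)] = √[42822.3 × (2/24100 − 1/13900)] = 0.6877 km/s.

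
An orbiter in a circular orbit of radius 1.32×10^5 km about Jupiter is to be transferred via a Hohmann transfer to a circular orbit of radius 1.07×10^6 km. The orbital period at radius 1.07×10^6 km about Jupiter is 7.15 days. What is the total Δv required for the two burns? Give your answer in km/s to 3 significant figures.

From Kepler's third law T² = 4π²r³/μ at r = 1.07×10^6 km, T = 7.15 days = 7.15 × 86400 s = 6.1776×10^5 s: μ = 4π²r³/T² = 1.26728×10^8 km³/s².
The Hohmann ellipse has a_t = (r₁ + r₂)/2 = 6.010×10^5 km.
Circular speed at r₁: v₁ = √(μ/r₁) = √(1.26728×10^8/1.320×10^5) = 30.98 km/s.
On the transfer ellipse at r₁, vis-viva equation gives v_p = √[μ(2/r₁ − 1/a_t)] = 41.34 km/s.
First burn Δv₁ = |v_p − v₁| = 10.36 km/s.
Circular speed at r₂: v₂ = √(μ/r₂) = 10.883 km/s.
Transfer-orbit speed at r₂: v_a = √[μ(2/r₂ − 1/a_t)] = 5.1003 km/s.
Second burn Δv₂ = |v₂ − v_a| = 5.783 km/s.
Total Δv = Δv₁ + Δv₂ = 16.14 km/s.

Δv = 16.1 km/s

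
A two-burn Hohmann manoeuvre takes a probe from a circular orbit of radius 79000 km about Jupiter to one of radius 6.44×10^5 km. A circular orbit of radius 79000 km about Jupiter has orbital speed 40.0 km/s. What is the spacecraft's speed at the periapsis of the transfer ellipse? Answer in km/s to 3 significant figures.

v = 53.4 km/s

From the circular-orbit relation v² = μ/r at r = 79000 km: μ = v²r = (40.0)² × 79000 = 1.26400×10^8 km³/s².
Semi-major axis of the transfer orbit: a_t = (79000 + 6.440×10^5)/2 = 3.615×10^5 km.
At periapsis, r = 79000 km.
Applying v² = μ(2/r − 1/a_t): v = 53.39 km/s.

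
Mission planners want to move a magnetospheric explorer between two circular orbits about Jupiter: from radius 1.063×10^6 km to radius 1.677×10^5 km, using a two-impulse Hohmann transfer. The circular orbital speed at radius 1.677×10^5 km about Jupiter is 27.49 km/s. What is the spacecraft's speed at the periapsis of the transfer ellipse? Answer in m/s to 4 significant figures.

v = 36130 m/s

From the circular-orbit relation v² = μ/r at r = 1.677×10^5 km: μ = v²r = (27.49)² × 1.677×10^5 = 1.26731×10^8 km³/s².
The Hohmann ellipse has a_t = (r₁ + r₂)/2 = 6.1535×10^5 km.
The periapsis of the transfer ellipse is at r = 1.677×10^5 km.
Applying v² = μ(2/r − 1/a_t): v = 36.13 km/s.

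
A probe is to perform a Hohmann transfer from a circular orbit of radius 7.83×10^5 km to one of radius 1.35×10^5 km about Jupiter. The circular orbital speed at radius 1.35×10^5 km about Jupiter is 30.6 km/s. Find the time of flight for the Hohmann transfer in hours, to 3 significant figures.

t = 24.1 hours

From the circular-orbit relation v² = μ/r at r = 1.35×10^5 km: μ = v²r = (30.6)² × 1.35×10^5 = 1.26409×10^8 km³/s².
Semi-major axis of the transfer orbit: a_t = (7.830×10^5 + 1.350×10^5)/2 = 4.590×10^5 km.
Half the transfer-orbit period gives t = π√(a_t³/μ) = 86890 s.
Converting: 86890 s ÷ 3600 s/hour = 24.1 hours.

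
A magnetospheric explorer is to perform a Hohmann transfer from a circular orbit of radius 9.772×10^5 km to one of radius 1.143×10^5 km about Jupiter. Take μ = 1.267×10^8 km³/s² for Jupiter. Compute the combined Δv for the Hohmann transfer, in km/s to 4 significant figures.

Semi-major axis of the transfer orbit: a_t = (9.772×10^5 + 1.143×10^5)/2 = 5.4575×10^5 km.
Circular speed at r₁: v₁ = √(μ/r₁) = √(1.267×10^8/9.772×10^5) = 11.38667 km/s.
Transfer-orbit speed at r₁ (v² = μ(2/r − 1/a)): v_a = √[μ(2/r₁ − 1/a_t)] = 5.211021 km/s.
First burn Δv₁ = |v_a − v₁| = 6.1756 km/s.
At r₂, v₂ = √(μ/r₂) = 33.294 km/s.
Transfer-orbit speed at r₂: v_p = √[μ(2/r₂ − 1/a_t)] = 44.551 km/s.
Second burn Δv₂ = |v₂ − v_p| = 11.257 km/s.
Δv = Δv₁ + Δv₂ = 6.1756 + 11.257 = 17.43 km/s.

Δv = 17.43 km/s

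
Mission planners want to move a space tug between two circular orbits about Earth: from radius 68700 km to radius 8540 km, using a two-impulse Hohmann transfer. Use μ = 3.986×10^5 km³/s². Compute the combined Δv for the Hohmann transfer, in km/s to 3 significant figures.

Semi-major axis of the transfer orbit: a_t = (68700 + 8540)/2 = 38620 km.
Circular speed at r₁: v₁ = √(μ/r₁) = √(3.986×10^5/68700) = 2.409 km/s.
On the transfer ellipse at r₁, vis-viva gives v_a = √[μ(2/r₁ − 1/a_t)] = 1.133 km/s.
First burn Δv₁ = |v_a − v₁| = 1.276 km/s.
At r₂, v₂ = √(μ/r₂) = 6.832 km/s.
Transfer-orbit speed at r₂: v_p = √[μ(2/r₂ − 1/a_t)] = 9.112 km/s.
Second burn Δv₂ = |v₂ − v_p| = 2.280 km/s.
Δv = Δv₁ + Δv₂ = 1.276 + 2.280 = 3.556 km/s.

Δv = 3.56 km/s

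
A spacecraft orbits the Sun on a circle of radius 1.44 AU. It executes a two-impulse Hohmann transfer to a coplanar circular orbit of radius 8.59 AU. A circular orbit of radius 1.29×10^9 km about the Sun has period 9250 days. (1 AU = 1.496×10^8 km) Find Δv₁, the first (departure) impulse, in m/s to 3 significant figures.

From Kepler's third law T² = 4π²r³/μ at r = 1.29×10^9 km, T = 9250 days = 9250 × 86400 s = 7.992×10^8 s: μ = 4π²r³/T² = 1.32684×10^11 km³/s².
In km: r₁ = 1.44 × 1.496×10^8 = 2.15424×10^8 km; r₂ = 8.59 × 1.496×10^8 = 1.285064×10^9 km.
Transfer-ellipse semi-major axis a_t = (r₁ + r₂)/2 = (2.15424×10^8 + 1.285064×10^9)/2 = 7.50244×10^8 km.
Circular speed at r = 2.15424×10^8 km: v_c = √(μ/r) = 24.818 km/s.
Transfer-orbit speed at the same r (vis-viva, a = a_t): v_t = √[μ(2/r − 1/a_t)] = 32.481 km/s.
Δv₁ = |v_t − v_c| = |32.481 − 24.818| = 7.663 km/s.

Δv₁ = 7660 m/s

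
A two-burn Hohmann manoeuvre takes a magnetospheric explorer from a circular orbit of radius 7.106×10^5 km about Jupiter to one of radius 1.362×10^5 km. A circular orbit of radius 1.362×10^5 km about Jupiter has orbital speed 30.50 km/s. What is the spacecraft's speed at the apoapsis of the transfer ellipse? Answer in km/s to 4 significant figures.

From the circular-orbit relation v² = μ/r at r = 1.362×10^5 km: μ = v²r = (30.50)² × 1.362×10^5 = 1.26700×10^8 km³/s².
Transfer-ellipse semi-major axis a_t = (r₁ + r₂)/2 = (7.106×10^5 + 1.362×10^5)/2 = 4.234×10^5 km.
At apoapsis, r = 7.106×10^5 km.
From the vis-viva equation, v = √[μ(2/r − 1/a_t)] = 7.573 km/s.

v = 7.573 km/s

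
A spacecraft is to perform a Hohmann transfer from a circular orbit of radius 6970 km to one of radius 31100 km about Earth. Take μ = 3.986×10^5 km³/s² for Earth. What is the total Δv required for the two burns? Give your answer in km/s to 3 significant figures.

Δv = 3.52 km/s

Semi-major axis of the transfer orbit: a_t = (6970 + 31100)/2 = 19035 km.
Circular speed at r₁: v₁ = √(μ/r₁) = √(3.986×10^5/6970) = 7.562 km/s.
On the transfer ellipse at r₁, vis-viva gives v_p = √[μ(2/r₁ − 1/a_t)] = 9.666 km/s.
First burn Δv₁ = |v_p − v₁| = 2.104 km/s.
At r₂, v₂ = √(μ/r₂) = 3.580 km/s.
Transfer-orbit speed at r₂: v_a = √[μ(2/r₂ − 1/a_t)] = 2.166 km/s.
Second burn Δv₂ = |v₂ − v_a| = 1.414 km/s.
Δv = Δv₁ + Δv₂ = 2.104 + 1.414 = 3.518 km/s.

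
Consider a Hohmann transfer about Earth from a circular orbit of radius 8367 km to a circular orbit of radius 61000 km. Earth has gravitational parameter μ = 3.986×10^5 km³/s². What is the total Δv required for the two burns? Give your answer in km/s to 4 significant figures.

Transfer-ellipse semi-major axis a_t = (r₁ + r₂)/2 = (8367 + 61000)/2 = 34683.5 km.
At r₁ the circular-orbit speed is v₁ = √(μ/r₁) = 6.9021 km/s.
On the transfer ellipse at r₁, vis-viva gives v_p = √[μ(2/r₁ − 1/a_t)] = 9.1535 km/s.
First burn Δv₁ = |v_p − v₁| = 2.251 km/s.
Circular speed at r₂: v₂ = √(μ/r₂) = 2.5563 km/s.
Transfer-orbit speed at r₂: v_a = √[μ(2/r₂ − 1/a_t)] = 1.2555 km/s.
Second burn Δv₂ = |v₂ − v_a| = 1.301 km/s.
Δv = Δv₁ + Δv₂ = 2.251 + 1.301 = 3.552 km/s.

Δv = 3.552 km/s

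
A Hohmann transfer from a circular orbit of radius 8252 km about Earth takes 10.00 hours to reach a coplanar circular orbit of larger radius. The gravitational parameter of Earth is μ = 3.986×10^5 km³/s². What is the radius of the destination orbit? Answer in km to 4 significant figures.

r₂ = 66560 km

Transfer time t = 10.00 hours = 36000 s, and t = π√(a_t³/μ).
So a_t = (μ t²/π²)^(1/3) = (3.986×10^5 × (36000)² / π²)^(1/3) = 37407 km.
Since a_t = (r₁ + r₂)/2, r₂ = 2a_t − r₁ = 2×37407 − 8252 = 66562 km.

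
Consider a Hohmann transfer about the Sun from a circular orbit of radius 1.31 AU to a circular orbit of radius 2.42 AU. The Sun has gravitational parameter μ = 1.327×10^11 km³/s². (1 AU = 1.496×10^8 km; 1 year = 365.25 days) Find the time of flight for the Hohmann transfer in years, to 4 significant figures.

In km: r₁ = 1.31 × 1.496×10^8 = 1.95976×10^8 km; r₂ = 2.42 × 1.496×10^8 = 3.62032×10^8 km.
The Hohmann ellipse has a_t = (r₁ + r₂)/2 = 2.79004×10^8 km.
Transfer time t = π√(a_t³/μ) = π√((2.79004×10^8)³ / 1.327×10^11) = 4.019×10^7 s.
Converting: 4.019×10^7 s ÷ 3.15576×10^7 s/year (365.25 × 86400) = 1.274 years.

t = 1.274 years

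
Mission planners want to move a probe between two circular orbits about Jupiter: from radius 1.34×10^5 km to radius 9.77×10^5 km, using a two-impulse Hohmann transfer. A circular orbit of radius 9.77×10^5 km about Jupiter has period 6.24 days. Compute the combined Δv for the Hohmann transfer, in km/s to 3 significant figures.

From Kepler's third law T² = 4π²r³/μ at r = 9.77×10^5 km, T = 6.24 days = 6.24 × 86400 s = 5.39136×10^5 s: μ = 4π²r³/T² = 1.26662×10^8 km³/s².
Semi-major axis of the transfer orbit: a_t = (1.340×10^5 + 9.770×10^5)/2 = 5.555×10^5 km.
Circular speed at r₁: v₁ = √(μ/r₁) = √(1.26662×10^8/1.340×10^5) = 30.74 km/s.
On the transfer ellipse at r₁, vis-viva gives v_p = √[μ(2/r₁ − 1/a_t)] = 40.77 km/s.
First burn Δv₁ = |v_p − v₁| = 10.03 km/s.
At r₂, v₂ = √(μ/r₂) = 11.386 km/s.
Transfer-orbit speed at r₂: v_a = √[μ(2/r₂ − 1/a_t)] = 5.5922 km/s.
Second burn Δv₂ = |v₂ − v_a| = 5.794 km/s.
Total Δv = Δv₁ + Δv₂ = 15.82 km/s.

Δv = 15.8 km/s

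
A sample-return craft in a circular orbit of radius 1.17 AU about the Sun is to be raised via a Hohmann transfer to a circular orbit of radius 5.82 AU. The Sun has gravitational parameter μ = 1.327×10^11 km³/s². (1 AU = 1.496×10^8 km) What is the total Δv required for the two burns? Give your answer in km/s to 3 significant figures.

In km: r₁ = 1.17 × 1.496×10^8 = 1.75032×10^8 km; r₂ = 5.82 × 1.496×10^8 = 8.70672×10^8 km.
The Hohmann ellipse has a_t = (r₁ + r₂)/2 = 5.22852×10^8 km.
Circular speed at r₁: v₁ = √(μ/r₁) = √(1.327×10^11/1.75032×10^8) = 27.5345 km/s.
Transfer-orbit speed at r₁ (v² = μ(2/r − 1/a)): v_p = √[μ(2/r₁ − 1/a_t)] = 35.5316 km/s.
First burn Δv₁ = |v_p − v₁| = 7.997 km/s.
Circular speed at r₂: v₂ = √(μ/r₂) = 12.3455 km/s.
Transfer-orbit speed at r₂: v_a = √[μ(2/r₂ − 1/a_t)] = 7.14295 km/s.
Second burn Δv₂ = |v₂ − v_a| = 5.203 km/s.
Total Δv = Δv₁ + Δv₂ = 13.20 km/s.

Δv = 13.2 km/s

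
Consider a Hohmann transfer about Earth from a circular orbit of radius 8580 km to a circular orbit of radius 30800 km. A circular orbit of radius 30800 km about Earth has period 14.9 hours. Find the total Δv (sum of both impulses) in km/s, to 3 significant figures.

Δv = 2.94 km/s

From Kepler's third law T² = 4π²r³/μ at r = 30800 km, T = 14.9 hours = 14.9 × 3600 s = 53640 s: μ = 4π²r³/T² = 4.00898×10^5 km³/s².
Transfer-ellipse semi-major axis a_t = (r₁ + r₂)/2 = (8580 + 30800)/2 = 19690 km.
Circular speed at r₁: v₁ = √(μ/r₁) = √(4.00898×10^5/8580) = 6.8356 km/s.
Transfer-orbit speed at r₁ (v² = μ(2/r − 1/a)): v_p = √[μ(2/r₁ − 1/a_t)] = 8.5492 km/s.
First burn Δv₁ = |v_p − v₁| = 1.714 km/s.
At r₂, v₂ = √(μ/r₂) = 3.608 km/s.
Transfer-orbit speed at r₂: v_a = √[μ(2/r₂ − 1/a_t)] = 2.382 km/s.
Second burn Δv₂ = |v₂ − v_a| = 1.226 km/s.
Total Δv = Δv₁ + Δv₂ = 2.940 km/s.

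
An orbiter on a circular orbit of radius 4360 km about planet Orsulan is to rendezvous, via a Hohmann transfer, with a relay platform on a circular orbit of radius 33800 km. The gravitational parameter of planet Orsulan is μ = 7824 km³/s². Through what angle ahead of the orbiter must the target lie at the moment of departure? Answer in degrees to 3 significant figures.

Semi-major axis of the transfer orbit: a_t = (4360 + 33800)/2 = 19080 km.
The half-period of the transfer ellipse is t = π√(a_t³/μ) = 93606 s.
Target angular speed ω₂ = √(μ/r₂³) = 1.4234×10^-5 rad/s.
Angle swept by the target during transfer: ω₂·t = 1.3324 rad = 76.34°.
The orbiter traverses 180° on the transfer ellipse, so the target must lead by 180° − 76.34° = 104°.

φ = 104°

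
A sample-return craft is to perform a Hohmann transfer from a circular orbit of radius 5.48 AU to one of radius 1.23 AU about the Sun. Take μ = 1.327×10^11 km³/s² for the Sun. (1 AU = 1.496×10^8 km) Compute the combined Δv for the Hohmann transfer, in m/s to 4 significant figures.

In km: r₁ = 5.48 × 1.496×10^8 = 8.19808×10^8 km; r₂ = 1.23 × 1.496×10^8 = 1.84008×10^8 km.
Semi-major axis of the transfer orbit: a_t = (8.19808×10^8 + 1.84008×10^8)/2 = 5.01908×10^8 km.
At r₁ the circular-orbit speed is v₁ = √(μ/r₁) = 12.7227 km/s.
On the transfer ellipse at r₁, v² = μ(2/r − 1/a) gives v_a = √[μ(2/r₁ − 1/a_t)] = 7.70346 km/s.
First burn Δv₁ = |v_a − v₁| = 5.019 km/s.
Circular speed at r₂: v₂ = √(μ/r₂) = 26.8545 km/s.
Transfer-orbit speed at r₂: v_p = √[μ(2/r₂ − 1/a_t)] = 34.3211 km/s.
Second burn Δv₂ = |v₂ − v_p| = 7.467 km/s.
Δv = Δv₁ + Δv₂ = 5.019 + 7.467 = 12.49 km/s.

Δv = 12490 m/s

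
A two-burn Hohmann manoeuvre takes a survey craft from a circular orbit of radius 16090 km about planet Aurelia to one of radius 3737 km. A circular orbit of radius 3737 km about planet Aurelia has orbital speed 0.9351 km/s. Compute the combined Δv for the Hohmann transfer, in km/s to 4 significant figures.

Δv = 0.4302 km/s

From the circular-orbit relation v² = μ/r at r = 3737 km: μ = v²r = (0.9351)² × 3737 = 3267.68 km³/s².
Transfer-ellipse semi-major axis a_t = (r₁ + r₂)/2 = (16090 + 3737)/2 = 9913.5 km.
At r₁ the circular-orbit speed is v₁ = √(μ/r₁) = 0.4507 km/s.
Transfer-orbit speed at r₁ (vis-viva): v_a = √[μ(2/r₁ − 1/a_t)] = 0.2767 km/s.
First burn Δv₁ = |v_a − v₁| = 0.1740 km/s.
Circular speed at r₂: v₂ = √(μ/r₂) = 0.93510 km/s.
Transfer-orbit speed at r₂: v_p = √[μ(2/r₂ − 1/a_t)] = 1.1913 km/s.
Second burn Δv₂ = |v₂ − v_p| = 0.2562 km/s.
Total Δv = Δv₁ + Δv₂ = 0.4302 km/s.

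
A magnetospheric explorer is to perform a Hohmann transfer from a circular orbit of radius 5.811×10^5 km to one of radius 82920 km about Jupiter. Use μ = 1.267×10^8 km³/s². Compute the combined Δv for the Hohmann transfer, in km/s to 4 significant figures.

Δv = 20.01 km/s

Transfer-ellipse semi-major axis a_t = (r₁ + r₂)/2 = (5.811×10^5 + 82920)/2 = 3.3201×10^5 km.
Circular speed at r₁: v₁ = √(μ/r₁) = √(1.267×10^8/5.811×10^5) = 14.766 km/s.
Transfer-orbit speed at r₁ (v² = μ(2/r − 1/a)): v_a = √[μ(2/r₁ − 1/a_t)] = 7.3793 km/s.
First burn Δv₁ = |v_a − v₁| = 7.387 km/s.
At r₂, v₂ = √(μ/r₂) = 39.09 km/s.
Transfer-orbit speed at r₂: v_p = √[μ(2/r₂ − 1/a_t)] = 51.71 km/s.
Second burn Δv₂ = |v₂ − v_p| = 12.62 km/s.
Δv = Δv₁ + Δv₂ = 7.387 + 12.62 = 20.01 km/s.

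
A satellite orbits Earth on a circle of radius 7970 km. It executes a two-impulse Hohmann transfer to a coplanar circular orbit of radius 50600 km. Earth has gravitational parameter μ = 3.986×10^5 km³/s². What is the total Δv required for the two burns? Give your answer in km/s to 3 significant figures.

Semi-major axis of the transfer orbit: a_t = (7970 + 50600)/2 = 29285 km.
Circular speed at r₁: v₁ = √(μ/r₁) = √(3.986×10^5/7970) = 7.072 km/s.
Transfer-orbit speed at r₁ (vis-viva): v_p = √[μ(2/r₁ − 1/a_t)] = 9.296 km/s.
First burn Δv₁ = |v_p − v₁| = 2.224 km/s.
At r₂, v₂ = √(μ/r₂) = 2.80668 km/s.
Transfer-orbit speed at r₂: v_a = √[μ(2/r₂ − 1/a_t)] = 1.46420 km/s.
Second burn Δv₂ = |v₂ − v_a| = 1.342 km/s.
Δv = Δv₁ + Δv₂ = 2.224 + 1.342 = 3.566 km/s.

Δv = 3.57 km/s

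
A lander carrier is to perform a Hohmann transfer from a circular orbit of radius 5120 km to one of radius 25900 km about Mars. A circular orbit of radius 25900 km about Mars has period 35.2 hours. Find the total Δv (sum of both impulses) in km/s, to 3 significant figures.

Δv = 1.39 km/s

From Kepler's third law T² = 4π²r³/μ at r = 25900 km, T = 35.2 hours = 35.2 × 3600 s = 1.2672×10^5 s: μ = 4π²r³/T² = 42713.8 km³/s².
Transfer-ellipse semi-major axis a_t = (r₁ + r₂)/2 = (5120 + 25900)/2 = 15510 km.
At r₁ the circular-orbit speed is v₁ = √(μ/r₁) = 2.8883 km/s.
On the transfer ellipse at r₁, vis-viva equation gives v_p = √[μ(2/r₁ − 1/a_t)] = 3.7324 km/s.
First burn Δv₁ = |v_p − v₁| = 0.84410 km/s.
Circular speed at r₂: v₂ = √(μ/r₂) = 1.2842 km/s.
Transfer-orbit speed at r₂: v_a = √[μ(2/r₂ − 1/a_t)] = 0.73784 km/s.
Second burn Δv₂ = |v₂ − v_a| = 0.54636 km/s.
Δv = Δv₁ + Δv₂ = 0.84410 + 0.54636 = 1.390 km/s.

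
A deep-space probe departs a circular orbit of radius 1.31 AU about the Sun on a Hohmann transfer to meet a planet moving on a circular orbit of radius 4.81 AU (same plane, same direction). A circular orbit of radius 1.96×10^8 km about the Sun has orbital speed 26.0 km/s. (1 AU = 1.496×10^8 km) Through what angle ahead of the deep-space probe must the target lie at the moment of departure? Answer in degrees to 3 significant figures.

φ = 88.7°

From the circular-orbit relation v² = μ/r at r = 1.96×10^8 km: μ = v²r = (26.0)² × 1.96×10^8 = 1.32496×10^11 km³/s².
In km: r₁ = 1.31 × 1.496×10^8 = 1.95976×10^8 km; r₂ = 4.81 × 1.496×10^8 = 7.19576×10^8 km.
Transfer-ellipse semi-major axis a_t = (r₁ + r₂)/2 = (1.95976×10^8 + 7.19576×10^8)/2 = 4.57776×10^8 km.
The half-period of the transfer ellipse is t = π√(a_t³/μ) = 8.453×10^7 s.
Target angular speed ω₂ = √(μ/r₂³) = 1.886×10^-8 rad/s.
Angle swept by the target during transfer: ω₂·t = 1.594 rad = 91.33°.
The deep-space probe traverses 180° on the transfer ellipse, so the target must lead by 180° − 91.33° = 88.7°.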